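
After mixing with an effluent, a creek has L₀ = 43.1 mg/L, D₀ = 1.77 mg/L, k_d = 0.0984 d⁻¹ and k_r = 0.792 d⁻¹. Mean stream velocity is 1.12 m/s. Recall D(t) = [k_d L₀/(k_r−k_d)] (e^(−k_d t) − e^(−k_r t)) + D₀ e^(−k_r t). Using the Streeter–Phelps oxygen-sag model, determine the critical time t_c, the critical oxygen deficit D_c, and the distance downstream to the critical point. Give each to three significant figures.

t_c ≈ 2.51 d; D_c ≈ 4.18 mg/L; x_c ≈ 243 km

With k_r/k_d = 8.049 and 1 − D₀(k_r−k_d)/(k_d L₀) = 0.7105,
t_c = ln(8.049 × 0.7105) / (0.792 − 0.0984) = ln(5.719) / 0.6936 = 1.744/0.6936 = 2.514 d.
L(t_c) = L₀ e^(−k_d t_c) = 43.1 × 0.7808 = 33.65 mg/L, and at the critical point k_r D_c = k_d L, so D_c = (0.0984/0.792) × 33.65 = 4.181 mg/L.
x_c = v t_c = 1.12 m/s × 2.514 d × 86400 s/d = 243300 m ≈ 243 km.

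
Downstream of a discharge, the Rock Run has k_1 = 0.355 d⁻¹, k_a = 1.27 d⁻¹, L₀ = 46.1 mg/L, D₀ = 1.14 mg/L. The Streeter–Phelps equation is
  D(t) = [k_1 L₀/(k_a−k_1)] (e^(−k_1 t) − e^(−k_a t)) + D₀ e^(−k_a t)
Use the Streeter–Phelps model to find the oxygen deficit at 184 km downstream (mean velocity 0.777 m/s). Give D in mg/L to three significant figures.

D ≈ 6.24 mg/L

Travel time t = x/v = 184 km / (0.777 m/s) = 184000 m / 0.777 m/s = 236800 s = 2.741 d.
k_1 L₀/(k_a−k_1) = 0.355×46.1/(1.27−0.355) = 16.37/0.9150 = 17.89 mg/L.
e^(−k_1 t) = e^(−0.355×2.741) = 0.3779; e^(−k_a t) = e^(−1.27×2.741) = 0.03078.
D = 17.89 × (0.3779 − 0.03078) + 1.14 × 0.03078 = 6.209 + 0.03509 = 6.244 mg/L.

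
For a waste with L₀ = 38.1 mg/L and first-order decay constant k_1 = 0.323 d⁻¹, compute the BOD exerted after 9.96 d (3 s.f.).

y ≈ 36.6 mg/L

y_t = L₀(1 − e^(−k_1 t)) = 38.1 × (1 − e^(−0.323×9.96))
= 38.1 × (1 − 0.04007) = 38.1 × 0.9599 = 36.57 mg/L.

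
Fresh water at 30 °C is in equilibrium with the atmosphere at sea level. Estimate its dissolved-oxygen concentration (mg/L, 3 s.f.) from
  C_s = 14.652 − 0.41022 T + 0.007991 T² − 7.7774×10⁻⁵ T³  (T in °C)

C_s = 14.652 − 0.41022×30 + 0.007991×30² − 7.7774×10⁻⁵×30³ = 7.437 mg/L.

C_s ≈ 7.44 mg/L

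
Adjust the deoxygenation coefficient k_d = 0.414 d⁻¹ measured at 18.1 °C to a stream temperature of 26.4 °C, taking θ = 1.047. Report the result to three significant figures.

k_d ≈ 0.606 d⁻¹

k_d(T₂) = k_d(T₁) · θ^(T₂−T₁) = 0.414 × 1.047^(26.4−18.1)
= 0.414 × 1.047^8.30 = 0.414 × 1.464 = 0.6061 d⁻¹.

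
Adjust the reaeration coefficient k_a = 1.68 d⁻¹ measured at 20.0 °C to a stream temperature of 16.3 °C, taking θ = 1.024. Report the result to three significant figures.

k_a(T₂) = k_a(T₁) · θ^(T₂−T₁) = 1.68 × 1.024^(16.3−20.0)
= 1.68 × 1.024^-3.70 = 1.68 × 0.9160 = 1.539 d⁻¹.

k_a ≈ 1.54 d⁻¹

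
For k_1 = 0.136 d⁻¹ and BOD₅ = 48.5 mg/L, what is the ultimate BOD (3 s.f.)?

L₀ ≈ 98.3 mg/L

BOD₅ = L₀(1 − e^(−5k_1)) ⇒ L₀ = BOD₅ / (1 − e^(−5×0.136))
= 48.5 / (1 − 0.5066) = 48.5 / 0.4934 = 98.30 mg/L.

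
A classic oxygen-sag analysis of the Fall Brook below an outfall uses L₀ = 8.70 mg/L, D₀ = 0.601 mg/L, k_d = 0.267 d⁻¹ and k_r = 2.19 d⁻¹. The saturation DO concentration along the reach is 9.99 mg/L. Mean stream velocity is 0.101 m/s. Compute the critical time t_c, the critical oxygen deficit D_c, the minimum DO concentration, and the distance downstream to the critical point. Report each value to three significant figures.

t_c = [1/(k_r−k_d)] ln[(k_r/k_d)(1 − D₀(k_r−k_d)/(k_d L₀))]
= [1/(2.19−0.267)] ln[(2.19/0.267)(1 − 0.601×1.923/(0.267×8.70))]
= (1/1.923) ln[8.202 × 0.5025] = 0.5200 × ln(4.121) = 0.5200 × 1.416 = 0.7364 d.
D_c = (k_d/k_r) L₀ e^(−k_d t_c) = (0.267/2.19) × 8.70 × e^(−0.267×0.7364) = 0.1219 × 8.70 × 0.8215 = 0.8713 mg/L.
Minimum DO = C_s − D_c = 9.99 − 0.8713 = 9.119 mg/L.
x_c = v t_c = 0.101 m/s × 0.7364 d × 86400 s/d = 6426 m ≈ 6.43 km.

t_c ≈ 0.736 d; D_c ≈ 0.871 mg/L; min DO ≈ 9.12 mg/L; x_c ≈ 6.43 km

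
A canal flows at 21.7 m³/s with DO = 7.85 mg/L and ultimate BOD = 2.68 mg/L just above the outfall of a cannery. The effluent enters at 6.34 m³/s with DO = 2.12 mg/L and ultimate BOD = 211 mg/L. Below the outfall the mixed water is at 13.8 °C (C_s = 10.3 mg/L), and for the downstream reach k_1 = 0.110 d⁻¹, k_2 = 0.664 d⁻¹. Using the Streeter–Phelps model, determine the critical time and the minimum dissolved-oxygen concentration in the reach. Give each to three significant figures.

t_c ≈ 2.39 d; minimum DO ≈ 3.96 mg/L

Mixed DO = (21.7×7.85 + 6.34×2.12)/(21.7+6.34) = 183.8/28.04 = 6.554 mg/L.
Mixed L₀ = (21.7×2.68 + 6.34×211)/(28.04) = 1396/28.04 = 49.78 mg/L.
Initial deficit D₀ = C_s − DO₀ = 10.3 − 6.554 = 3.746 mg/L.
t_c = (1/0.5540) ln[(0.664/0.110)(1 − 3.746×0.5540/(0.110×49.78))] = 1.805 × ln(3.749) = 2.385 d.
D_c = (0.110/0.664) × 49.78 × e^(−0.110×2.385) = 0.1657 × 49.78 × 0.7692 = 6.344 mg/L.
Minimum DO = 10.3 − 6.344 = 3.956 mg/L.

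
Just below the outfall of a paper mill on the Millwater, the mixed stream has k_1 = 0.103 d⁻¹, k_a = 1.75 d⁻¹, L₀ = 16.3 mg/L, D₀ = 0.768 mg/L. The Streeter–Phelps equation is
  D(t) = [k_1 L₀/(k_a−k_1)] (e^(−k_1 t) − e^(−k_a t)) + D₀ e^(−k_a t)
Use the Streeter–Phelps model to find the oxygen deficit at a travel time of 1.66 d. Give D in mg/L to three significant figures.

D ≈ 0.845 mg/L

k_1 L₀/(k_a−k_1) = 0.103×16.3/(1.75−0.103) = 1.679/1.647 = 1.019 mg/L.
e^(−k_1 t) = e^(−0.103×1.660) = 0.8428; e^(−k_a t) = e^(−1.75×1.660) = 0.05475.
D = 1.019 × (0.8428 − 0.05475) + 0.768 × 0.05475 = 0.8034 + 0.04205 = 0.8454 mg/L.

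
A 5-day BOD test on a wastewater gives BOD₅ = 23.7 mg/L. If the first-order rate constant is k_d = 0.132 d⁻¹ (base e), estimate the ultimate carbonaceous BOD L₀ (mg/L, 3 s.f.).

L₀ ≈ 49.1 mg/L

BOD₅ = L₀(1 − e^(−5k_d)) ⇒ L₀ = BOD₅ / (1 − e^(−5×0.132))
= 23.7 / (1 − 0.5169) = 23.7 / 0.4831 = 49.05 mg/L.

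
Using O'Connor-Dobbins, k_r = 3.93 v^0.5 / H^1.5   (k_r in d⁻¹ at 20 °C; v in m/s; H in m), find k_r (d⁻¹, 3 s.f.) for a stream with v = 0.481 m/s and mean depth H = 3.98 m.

k_r ≈ 0.343 d⁻¹

k_r = 3.93 × 0.481^0.5 / 3.98^1.5 = 3.93 × 0.6935 / 7.940 = 0.3433 d⁻¹.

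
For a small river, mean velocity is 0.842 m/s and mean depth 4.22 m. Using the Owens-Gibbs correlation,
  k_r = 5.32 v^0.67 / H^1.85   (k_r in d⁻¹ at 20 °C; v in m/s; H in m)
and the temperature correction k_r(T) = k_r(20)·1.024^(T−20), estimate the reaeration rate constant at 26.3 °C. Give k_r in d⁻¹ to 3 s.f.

k_r ≈ 0.384 d⁻¹

k_r(20) = 5.32 × 0.842^0.67 / 4.22^1.85 = 5.32 × 0.8912 / 14.35 = 0.3304 d⁻¹.
k_r(26.3) = 0.3304 × 1.024^(26.3−20) = 0.3304 × 1.161 = 0.3836 d⁻¹.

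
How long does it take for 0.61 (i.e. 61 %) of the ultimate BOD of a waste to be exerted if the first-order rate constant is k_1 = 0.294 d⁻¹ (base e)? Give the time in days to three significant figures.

y/L₀ = 1 − e^(−k_1 t) = 0.61 ⇒ e^(−k_1 t) = 0.390
t = −ln(0.390) / 0.294 = 0.9416 / 0.294 = 3.203 d.

t ≈ 3.20 d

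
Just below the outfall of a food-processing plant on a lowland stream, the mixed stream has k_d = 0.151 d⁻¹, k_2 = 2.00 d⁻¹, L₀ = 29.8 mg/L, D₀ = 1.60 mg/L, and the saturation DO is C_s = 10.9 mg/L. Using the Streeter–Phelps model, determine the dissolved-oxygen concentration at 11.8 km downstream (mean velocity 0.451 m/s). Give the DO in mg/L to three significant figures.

DO ≈ 9.03 mg/L

Travel time t = x/v = 11.8 km / (0.451 m/s) = 11800 m / 0.451 m/s = 26160 s = 0.3028 d.
k_d L₀/(k_2−k_d) = 0.151×29.8/(2.00−0.151) = 4.500/1.849 = 2.434 mg/L.
e^(−k_d t) = e^(−0.151×0.3028) = 0.9553; e^(−k_2 t) = e^(−2.00×0.3028) = 0.5457.
D = 2.434 × (0.9553 − 0.5457) + 1.60 × 0.5457 = 0.9968 + 0.8732 = 1.870 mg/L.
DO = C_s − D = 10.9 − 1.870 = 9.030 mg/L.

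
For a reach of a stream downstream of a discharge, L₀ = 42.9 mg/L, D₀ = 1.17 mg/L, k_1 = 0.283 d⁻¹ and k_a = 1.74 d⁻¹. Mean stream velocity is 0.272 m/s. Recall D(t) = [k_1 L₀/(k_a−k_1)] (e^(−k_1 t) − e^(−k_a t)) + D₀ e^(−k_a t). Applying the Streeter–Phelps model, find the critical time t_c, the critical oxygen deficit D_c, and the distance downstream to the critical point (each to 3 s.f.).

t_c = [1/(k_a−k_1)] ln[(k_a/k_1)(1 − D₀(k_a−k_1)/(k_1 L₀))]
= [1/(1.74−0.283)] ln[(1.74/0.283)(1 − 1.17×1.457/(0.283×42.9))]
= (1/1.457) ln[6.148 × 0.8596] = 0.6863 × ln(5.285) = 0.6863 × 1.665 = 1.143 d.
D_c = (k_1/k_a) L₀ e^(−k_1 t_c) = (0.283/1.74) × 42.9 × e^(−0.283×1.143) = 0.1626 × 42.9 × 0.7237 = 5.050 mg/L.
x_c = v t_c = 0.272 m/s × 1.143 d × 86400 s/d = 26850 m ≈ 26.9 km.

t_c ≈ 1.14 d; D_c ≈ 5.05 mg/L; x_c ≈ 26.9 km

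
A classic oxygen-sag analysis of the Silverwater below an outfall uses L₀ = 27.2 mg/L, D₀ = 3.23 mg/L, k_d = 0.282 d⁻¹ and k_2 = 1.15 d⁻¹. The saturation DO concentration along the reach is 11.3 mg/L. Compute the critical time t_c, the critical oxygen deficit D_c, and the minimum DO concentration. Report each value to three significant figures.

t_c ≈ 1.10 d; D_c ≈ 4.90 mg/L; min DO ≈ 6.40 mg/L

t_c = [1/(k_2−k_d)] ln[(k_2/k_d)(1 − D₀(k_2−k_d)/(k_d L₀))]
= [1/(1.15−0.282)] ln[(1.15/0.282)(1 − 3.23×0.8680/(0.282×27.2))]
= (1/0.8680) ln[4.078 × 0.6345] = 1.152 × ln(2.587) = 1.152 × 0.9507 = 1.095 d.
D_c = (k_d/k_2) L₀ e^(−k_d t_c) = (0.282/1.15) × 27.2 × e^(−0.282×1.095) = 0.2452 × 27.2 × 0.7343 = 4.898 mg/L.
Minimum DO = C_s − D_c = 11.3 − 4.898 = 6.402 mg/L.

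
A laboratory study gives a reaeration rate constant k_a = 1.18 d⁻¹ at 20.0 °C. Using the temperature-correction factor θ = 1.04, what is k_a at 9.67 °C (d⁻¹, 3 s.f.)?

k_a ≈ 0.787 d⁻¹

k_a(T₂) = k_a(T₁) · θ^(T₂−T₁) = 1.18 × 1.04^(9.67−20.0)
= 1.18 × 1.04^-10.3 = 1.18 × 0.6669 = 0.7869 d⁻¹.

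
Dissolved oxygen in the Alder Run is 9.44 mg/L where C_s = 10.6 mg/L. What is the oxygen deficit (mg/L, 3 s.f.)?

D = C_s − C = 10.6 − 9.44 = 1.16 mg/L.

D ≈ 1.16 mg/L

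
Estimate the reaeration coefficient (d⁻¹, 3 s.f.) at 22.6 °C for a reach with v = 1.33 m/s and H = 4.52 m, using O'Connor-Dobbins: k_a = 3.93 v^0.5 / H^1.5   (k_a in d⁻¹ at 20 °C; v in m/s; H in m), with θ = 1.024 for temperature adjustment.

k_a(20) = 3.93 × 1.33^0.5 / 4.52^1.5 = 3.93 × 1.153 / 9.610 = 0.4716 d⁻¹.
k_a(22.6) = 0.4716 × 1.024^(22.6−20) = 0.4716 × 1.064 = 0.5016 d⁻¹.

k_a ≈ 0.502 d⁻¹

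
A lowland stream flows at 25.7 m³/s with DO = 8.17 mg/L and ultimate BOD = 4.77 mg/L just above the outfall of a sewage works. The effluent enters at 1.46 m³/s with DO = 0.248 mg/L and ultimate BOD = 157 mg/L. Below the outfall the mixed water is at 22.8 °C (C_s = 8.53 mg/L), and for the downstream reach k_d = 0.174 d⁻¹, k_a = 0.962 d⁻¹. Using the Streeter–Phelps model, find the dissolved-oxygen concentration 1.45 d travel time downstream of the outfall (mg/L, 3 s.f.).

Mixed DO = (25.7×8.17 + 1.46×0.248)/(25.7+1.46) = 210.3/27.16 = 7.744 mg/L.
Mixed L₀ = (25.7×4.77 + 1.46×157)/(27.16) = 351.8/27.16 = 12.95 mg/L.
Initial deficit D₀ = C_s − DO₀ = 8.53 − 7.744 = 0.7859 mg/L.
D(1.45) = [0.174×12.95/(0.962−0.174)](e^(−0.174×1.45) − e^(−0.962×1.45)) + 0.7859 e^(−0.962×1.45)
= 2.860 × (0.7770 − 0.2479) + 0.7859 × 0.2479 = 1.708 mg/L.
DO = 8.53 − 1.708 = 6.822 mg/L.

DO ≈ 6.82 mg/L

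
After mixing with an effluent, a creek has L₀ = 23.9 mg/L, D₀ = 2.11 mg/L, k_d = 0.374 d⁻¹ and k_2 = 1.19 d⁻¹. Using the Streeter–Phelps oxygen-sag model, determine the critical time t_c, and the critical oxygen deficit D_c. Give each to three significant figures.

At the critical point dD/dt = 0, so k_d L₀ e^(−k_d t) = k_2 D. Substituting D(t) from the Streeter–Phelps equation and solving for t gives
t_c = ln[(k_2/k_d)(1 − D₀(k_2−k_d)/(k_d L₀))] / (k_2−k_d).
Here k_2−k_d = 0.8160 d⁻¹ and 1 − D₀(k_2−k_d)/(k_d L₀) = 1 − 2.11×0.8160/(0.374×23.9) = 0.8074, so
t_c = ln(3.182 × 0.8074) / 0.8160 = 0.9435 / 0.8160 = 1.156 d.
L(t_c) = L₀ e^(−k_d t_c) = 23.9 × 0.6489 = 15.51 mg/L, and at the critical point k_2 D_c = k_d L, so D_c = (0.374/1.19) × 15.51 = 4.874 mg/L.

t_c ≈ 1.16 d; D_c ≈ 4.87 mg/L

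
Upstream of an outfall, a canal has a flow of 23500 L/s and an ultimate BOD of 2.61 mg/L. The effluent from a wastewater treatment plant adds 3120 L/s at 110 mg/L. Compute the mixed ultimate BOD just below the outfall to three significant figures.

Flow-weighted mixing: C = (Q_r C_r + Q_w C_w)/(Q_r + Q_w)
= (23500×2.61 + 3120×110)/(23500 + 3120) = 404500/26620 = 15.20 mg/L.

15.2 mg/L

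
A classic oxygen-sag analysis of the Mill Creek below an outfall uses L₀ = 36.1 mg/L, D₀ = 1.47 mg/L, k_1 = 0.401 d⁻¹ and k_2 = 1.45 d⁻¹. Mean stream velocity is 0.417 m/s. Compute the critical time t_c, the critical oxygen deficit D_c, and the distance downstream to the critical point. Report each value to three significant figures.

With k_2/k_1 = 3.616 and 1 − D₀(k_2−k_1)/(k_1 L₀) = 0.8935,
t_c = ln(3.616 × 0.8935) / (1.45 − 0.401) = ln(3.231) / 1.049 = 1.173/1.049 = 1.118 d.
D_c = (k_1/k_2) L₀ e^(−k_1 t_c) = (0.401/1.45) × 36.1 × e^(−0.401×1.118) = 0.2766 × 36.1 × 0.6387 = 6.377 mg/L.
x_c = v t_c = 0.417 m/s × 1.118 d × 86400 s/d = 40280 m ≈ 40.3 km.

t_c ≈ 1.12 d; D_c ≈ 6.38 mg/L; x_c ≈ 40.3 km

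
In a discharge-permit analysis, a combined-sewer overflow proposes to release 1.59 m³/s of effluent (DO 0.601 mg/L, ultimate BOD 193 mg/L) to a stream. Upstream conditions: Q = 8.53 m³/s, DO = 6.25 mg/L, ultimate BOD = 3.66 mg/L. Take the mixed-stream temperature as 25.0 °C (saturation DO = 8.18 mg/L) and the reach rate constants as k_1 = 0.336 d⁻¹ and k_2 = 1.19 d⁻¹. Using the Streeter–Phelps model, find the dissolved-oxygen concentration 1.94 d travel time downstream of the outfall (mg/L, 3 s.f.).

Mixed DO = (8.53×6.25 + 1.59×0.601)/(8.53+1.59) = 54.27/10.12 = 5.362 mg/L.
Mixed L₀ = (8.53×3.66 + 1.59×193)/(10.12) = 338.1/10.12 = 33.41 mg/L.
Initial deficit D₀ = C_s − DO₀ = 8.18 − 5.362 = 2.818 mg/L.
D(1.94) = [0.336×33.41/(1.19−0.336)](e^(−0.336×1.94) − e^(−1.19×1.94)) + 2.818 e^(−1.19×1.94)
= 13.14 × (0.5211 − 0.09940) + 2.818 × 0.09940 = 5.823 mg/L.
DO = 8.18 − 5.823 = 2.357 mg/L.

DO ≈ 2.36 mg/L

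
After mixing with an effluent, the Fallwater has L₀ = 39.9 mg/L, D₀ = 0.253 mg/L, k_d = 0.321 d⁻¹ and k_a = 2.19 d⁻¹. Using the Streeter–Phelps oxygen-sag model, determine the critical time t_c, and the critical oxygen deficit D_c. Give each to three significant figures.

At the critical point dD/dt = 0, so k_d L₀ e^(−k_d t) = k_a D. Substituting D(t) from the Streeter–Phelps equation and solving for t gives
t_c = ln[(k_a/k_d)(1 − D₀(k_a−k_d)/(k_d L₀))] / (k_a−k_d).
Here k_a−k_d = 1.869 d⁻¹ and 1 − D₀(k_a−k_d)/(k_d L₀) = 1 − 0.253×1.869/(0.321×39.9) = 0.9631, so
t_c = ln(6.822 × 0.9631) / 1.869 = 1.883 / 1.869 = 1.007 d.
L(t_c) = L₀ e^(−k_d t_c) = 39.9 × 0.7237 = 28.88 mg/L, and at the critical point k_a D_c = k_d L, so D_c = (0.321/2.19) × 28.88 = 4.233 mg/L.

t_c ≈ 1.01 d; D_c ≈ 4.23 mg/L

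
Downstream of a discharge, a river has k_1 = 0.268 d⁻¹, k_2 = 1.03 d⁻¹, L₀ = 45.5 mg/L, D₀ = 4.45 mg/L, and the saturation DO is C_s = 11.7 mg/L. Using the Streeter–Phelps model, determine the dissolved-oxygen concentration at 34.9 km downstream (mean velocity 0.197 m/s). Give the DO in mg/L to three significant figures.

Travel time t = x/v = 34.9 km / (0.197 m/s) = 34900 m / 0.197 m/s = 177200 s = 2.050 d.
k_1 L₀/(k_2−k_1) = 0.268×45.5/(1.03−0.268) = 12.19/0.7620 = 16.00 mg/L.
e^(−k_1 t) = e^(−0.268×2.050) = 0.5772; e^(−k_2 t) = e^(−1.03×2.050) = 0.1210.
D = 16.00 × (0.5772 − 0.1210) + 4.45 × 0.1210 = 7.301 + 0.5385 = 7.839 mg/L.
DO = C_s − D = 11.7 − 7.839 = 3.861 mg/L.

DO ≈ 3.86 mg/L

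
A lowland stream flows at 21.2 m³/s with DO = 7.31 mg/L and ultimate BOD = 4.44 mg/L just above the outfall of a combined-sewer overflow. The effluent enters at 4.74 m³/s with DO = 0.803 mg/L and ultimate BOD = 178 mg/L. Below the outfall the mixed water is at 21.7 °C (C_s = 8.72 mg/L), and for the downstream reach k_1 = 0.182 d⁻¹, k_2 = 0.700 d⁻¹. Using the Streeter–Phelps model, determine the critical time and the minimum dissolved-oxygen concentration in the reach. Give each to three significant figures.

t_c ≈ 2.16 d; minimum DO ≈ 2.37 mg/L

Mixed DO = (21.2×7.31 + 4.74×0.803)/(21.2+4.74) = 158.8/25.94 = 6.121 mg/L.
Mixed L₀ = (21.2×4.44 + 4.74×178)/(25.94) = 937.8/25.94 = 36.15 mg/L.
Initial deficit D₀ = C_s − DO₀ = 8.72 − 6.121 = 2.599 mg/L.
t_c = (1/0.5180) ln[(0.700/0.182)(1 − 2.599×0.5180/(0.182×36.15))] = 1.931 × ln(3.059) = 2.159 d.
D_c = (0.182/0.700) × 36.15 × e^(−0.182×2.159) = 0.2600 × 36.15 × 0.6751 = 6.346 mg/L.
Minimum DO = 8.72 − 6.346 = 2.374 mg/L.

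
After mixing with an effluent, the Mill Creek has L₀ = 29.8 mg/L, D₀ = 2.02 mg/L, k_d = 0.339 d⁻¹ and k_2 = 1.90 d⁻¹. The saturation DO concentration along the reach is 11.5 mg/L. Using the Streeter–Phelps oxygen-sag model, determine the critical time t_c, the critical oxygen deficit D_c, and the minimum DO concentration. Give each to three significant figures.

t_c ≈ 0.864 d; D_c ≈ 3.97 mg/L; min DO ≈ 7.53 mg/L

t_c = [1/(k_2−k_d)] ln[(k_2/k_d)(1 − D₀(k_2−k_d)/(k_d L₀))]
= [1/(1.90−0.339)] ln[(1.90/0.339)(1 − 2.02×1.561/(0.339×29.8))]
= (1/1.561) ln[5.605 × 0.6879] = 0.6406 × ln(3.855) = 0.6406 × 1.349 = 0.8645 d.
D_c = (k_d/k_2) L₀ e^(−k_d t_c) = (0.339/1.90) × 29.8 × e^(−0.339×0.8645) = 0.1784 × 29.8 × 0.7460 = 3.966 mg/L.
Minimum DO = C_s − D_c = 11.5 − 3.966 = 7.534 mg/L.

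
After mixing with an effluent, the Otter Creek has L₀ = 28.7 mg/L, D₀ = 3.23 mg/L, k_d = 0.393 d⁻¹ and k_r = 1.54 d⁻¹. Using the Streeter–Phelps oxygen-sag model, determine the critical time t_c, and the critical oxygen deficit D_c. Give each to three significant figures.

t_c ≈ 0.844 d; D_c ≈ 5.26 mg/L

At the critical point dD/dt = 0, so k_d L₀ e^(−k_d t) = k_r D. Substituting D(t) from the Streeter–Phelps equation and solving for t gives
t_c = ln[(k_r/k_d)(1 − D₀(k_r−k_d)/(k_d L₀))] / (k_r−k_d).
Here k_r−k_d = 1.147 d⁻¹ and 1 − D₀(k_r−k_d)/(k_d L₀) = 1 − 3.23×1.147/(0.393×28.7) = 0.6715, so
t_c = ln(3.919 × 0.6715) / 1.147 = 0.9675 / 1.147 = 0.8435 d.
D_c = (k_d/k_r) L₀ e^(−k_d t_c) = (0.393/1.54) × 28.7 × e^(−0.393×0.8435) = 0.2552 × 28.7 × 0.7178 = 5.258 mg/L.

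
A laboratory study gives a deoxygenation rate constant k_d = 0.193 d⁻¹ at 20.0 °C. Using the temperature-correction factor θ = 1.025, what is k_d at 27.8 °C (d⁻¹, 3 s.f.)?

k_d(T₂) = k_d(T₁) · θ^(T₂−T₁) = 0.193 × 1.025^(27.8−20.0)
= 0.193 × 1.025^7.80 = 0.193 × 1.212 = 0.2340 d⁻¹.

k_d ≈ 0.234 d⁻¹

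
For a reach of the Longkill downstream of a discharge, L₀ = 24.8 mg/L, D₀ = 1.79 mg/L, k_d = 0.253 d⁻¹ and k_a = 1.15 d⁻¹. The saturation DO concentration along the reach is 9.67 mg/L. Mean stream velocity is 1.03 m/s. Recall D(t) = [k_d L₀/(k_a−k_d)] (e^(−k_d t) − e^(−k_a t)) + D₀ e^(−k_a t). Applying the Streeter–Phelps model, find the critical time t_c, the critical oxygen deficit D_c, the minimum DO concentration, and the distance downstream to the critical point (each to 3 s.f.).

With k_a/k_d = 4.545 and 1 − D₀(k_a−k_d)/(k_d L₀) = 0.7441,
t_c = ln(4.545 × 0.7441) / (1.15 − 0.253) = ln(3.382) / 0.8970 = 1.219/0.8970 = 1.358 d.
L(t_c) = L₀ e^(−k_d t_c) = 24.8 × 0.7091 = 17.59 mg/L, and at the critical point k_a D_c = k_d L, so D_c = (0.253/1.15) × 17.59 = 3.869 mg/L.
Minimum DO = C_s − D_c = 9.67 − 3.869 = 5.801 mg/L.
x_c = v t_c = 1.03 m/s × 1.358 d × 86400 s/d = 120900 m ≈ 121 km.

t_c ≈ 1.36 d; D_c ≈ 3.87 mg/L; min DO ≈ 5.80 mg/L; x_c ≈ 121 km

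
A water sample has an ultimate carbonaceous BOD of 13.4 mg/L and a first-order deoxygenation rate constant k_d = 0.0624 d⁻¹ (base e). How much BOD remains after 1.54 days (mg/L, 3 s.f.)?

L ≈ 12.2 mg/L

L_t = L₀ e^(−k_d t) = 13.4 × e^(−0.0624×1.54) = 13.4 × 0.9084 = 12.17 mg/L.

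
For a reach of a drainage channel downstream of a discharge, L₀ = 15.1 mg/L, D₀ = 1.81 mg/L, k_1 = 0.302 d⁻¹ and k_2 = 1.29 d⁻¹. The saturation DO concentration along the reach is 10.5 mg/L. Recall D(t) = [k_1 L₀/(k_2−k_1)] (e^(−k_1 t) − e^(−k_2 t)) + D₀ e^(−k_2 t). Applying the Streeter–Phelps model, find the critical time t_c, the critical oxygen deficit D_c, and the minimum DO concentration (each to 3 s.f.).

t_c = [1/(k_2−k_1)] ln[(k_2/k_1)(1 − D₀(k_2−k_1)/(k_1 L₀))]
= [1/(1.29−0.302)] ln[(1.29/0.302)(1 − 1.81×0.9880/(0.302×15.1))]
= (1/0.9880) ln[4.272 × 0.6079] = 1.012 × ln(2.596) = 1.012 × 0.9541 = 0.9657 d.
L(t_c) = L₀ e^(−k_1 t_c) = 15.1 × 0.7470 = 11.28 mg/L, and at the critical point k_2 D_c = k_1 L, so D_c = (0.302/1.29) × 11.28 = 2.641 mg/L.
Minimum DO = C_s − D_c = 10.5 − 2.641 = 7.859 mg/L.

t_c ≈ 0.966 d; D_c ≈ 2.64 mg/L; min DO ≈ 7.86 mg/L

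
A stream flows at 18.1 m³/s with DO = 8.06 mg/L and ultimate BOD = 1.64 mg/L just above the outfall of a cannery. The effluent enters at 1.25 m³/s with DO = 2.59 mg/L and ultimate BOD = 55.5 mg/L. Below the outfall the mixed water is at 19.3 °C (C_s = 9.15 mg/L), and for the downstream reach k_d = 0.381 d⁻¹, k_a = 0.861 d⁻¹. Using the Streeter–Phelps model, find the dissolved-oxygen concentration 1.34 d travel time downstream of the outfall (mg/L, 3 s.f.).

DO ≈ 7.54 mg/L

Mixed DO = (18.1×8.06 + 1.25×2.59)/(18.1+1.25) = 149.1/19.35 = 7.707 mg/L.
Mixed L₀ = (18.1×1.64 + 1.25×55.5)/(19.35) = 99.06/19.35 = 5.119 mg/L.
Initial deficit D₀ = C_s − DO₀ = 9.15 − 7.707 = 1.443 mg/L.
D(1.34) = [0.381×5.119/(0.861−0.381)](e^(−0.381×1.34) − e^(−0.861×1.34)) + 1.443 e^(−0.861×1.34)
= 4.063 × (0.6002 − 0.3155) + 1.443 × 0.3155 = 1.612 mg/L.
DO = 9.15 − 1.612 = 7.538 mg/L.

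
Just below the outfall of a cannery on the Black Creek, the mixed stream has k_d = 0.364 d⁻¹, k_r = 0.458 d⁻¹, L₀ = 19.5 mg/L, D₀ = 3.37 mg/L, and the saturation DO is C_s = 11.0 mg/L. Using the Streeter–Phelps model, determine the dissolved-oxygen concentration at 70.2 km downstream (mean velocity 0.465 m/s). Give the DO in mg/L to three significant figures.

DO ≈ 3.43 mg/L

Travel time t = x/v = 70.2 km / (0.465 m/s) = 70200 m / 0.465 m/s = 151000 s = 1.747 d.
k_d L₀/(k_r−k_d) = 0.364×19.5/(0.458−0.364) = 7.098/0.09400 = 75.51 mg/L.
e^(−k_d t) = e^(−0.364×1.747) = 0.5294; e^(−k_r t) = e^(−0.458×1.747) = 0.4492.
D = 75.51 × (0.5294 − 0.4492) + 3.37 × 0.4492 = 6.055 + 1.514 = 7.569 mg/L.
DO = C_s − D = 11.0 − 7.569 = 3.431 mg/L.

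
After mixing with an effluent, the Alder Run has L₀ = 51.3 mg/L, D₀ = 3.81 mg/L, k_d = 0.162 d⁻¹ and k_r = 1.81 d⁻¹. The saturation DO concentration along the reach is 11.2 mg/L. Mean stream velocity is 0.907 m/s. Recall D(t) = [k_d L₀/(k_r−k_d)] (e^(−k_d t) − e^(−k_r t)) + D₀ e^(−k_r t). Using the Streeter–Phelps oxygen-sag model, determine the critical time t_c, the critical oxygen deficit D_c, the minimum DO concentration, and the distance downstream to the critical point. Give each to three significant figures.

With k_r/k_d = 11.17 and 1 − D₀(k_r−k_d)/(k_d L₀) = 0.2445,
t_c = ln(11.17 × 0.2445) / (1.81 − 0.162) = ln(2.731) / 1.648 = 1.005/1.648 = 0.6097 d.
L(t_c) = L₀ e^(−k_d t_c) = 51.3 × 0.9059 = 46.47 mg/L, and at the critical point k_r D_c = k_d L, so D_c = (0.162/1.81) × 46.47 = 4.160 mg/L.
Minimum DO = C_s − D_c = 11.2 − 4.160 = 7.040 mg/L.
x_c = v t_c = 0.907 m/s × 0.6097 d × 86400 s/d = 47780 m ≈ 47.8 km.

t_c ≈ 0.610 d; D_c ≈ 4.16 mg/L; min DO ≈ 7.04 mg/L; x_c ≈ 47.8 km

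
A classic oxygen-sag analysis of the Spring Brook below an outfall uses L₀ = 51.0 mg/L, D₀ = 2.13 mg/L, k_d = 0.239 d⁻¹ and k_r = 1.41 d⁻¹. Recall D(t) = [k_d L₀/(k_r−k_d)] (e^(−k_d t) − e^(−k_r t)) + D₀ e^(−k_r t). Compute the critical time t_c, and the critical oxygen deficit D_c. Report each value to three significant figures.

t_c = [1/(k_r−k_d)] ln[(k_r/k_d)(1 − D₀(k_r−k_d)/(k_d L₀))]
= [1/(1.41−0.239)] ln[(1.41/0.239)(1 − 2.13×1.171/(0.239×51.0))]
= (1/1.171) ln[5.900 × 0.7954] = 0.8540 × ln(4.692) = 0.8540 × 1.546 = 1.320 d.
D_c = (k_d/k_r) L₀ e^(−k_d t_c) = (0.239/1.41) × 51.0 × e^(−0.239×1.320) = 0.1695 × 51.0 × 0.7294 = 6.305 mg/L.

t_c ≈ 1.32 d; D_c ≈ 6.31 mg/L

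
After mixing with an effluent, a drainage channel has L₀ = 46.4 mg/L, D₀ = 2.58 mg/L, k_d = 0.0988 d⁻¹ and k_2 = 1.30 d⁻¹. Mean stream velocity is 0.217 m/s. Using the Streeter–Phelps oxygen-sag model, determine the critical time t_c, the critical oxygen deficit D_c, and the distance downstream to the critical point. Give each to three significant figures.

With k_2/k_d = 13.16 and 1 − D₀(k_2−k_d)/(k_d L₀) = 0.3240,
t_c = ln(13.16 × 0.3240) / (1.30 − 0.0988) = ln(4.263) / 1.201 = 1.450/1.201 = 1.207 d.
L(t_c) = L₀ e^(−k_d t_c) = 46.4 × 0.8876 = 41.18 mg/L, and at the critical point k_2 D_c = k_d L, so D_c = (0.0988/1.30) × 41.18 = 3.130 mg/L.
x_c = v t_c = 0.217 m/s × 1.207 d × 86400 s/d = 22630 m ≈ 22.6 km.

t_c ≈ 1.21 d; D_c ≈ 3.13 mg/L; x_c ≈ 22.6 km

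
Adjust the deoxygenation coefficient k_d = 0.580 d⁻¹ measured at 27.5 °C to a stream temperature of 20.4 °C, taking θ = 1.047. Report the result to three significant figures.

k_d ≈ 0.419 d⁻¹

k_d(T₂) = k_d(T₁) · θ^(T₂−T₁) = 0.580 × 1.047^(20.4−27.5)
= 0.580 × 1.047^-7.10 = 0.580 × 0.7217 = 0.4186 d⁻¹.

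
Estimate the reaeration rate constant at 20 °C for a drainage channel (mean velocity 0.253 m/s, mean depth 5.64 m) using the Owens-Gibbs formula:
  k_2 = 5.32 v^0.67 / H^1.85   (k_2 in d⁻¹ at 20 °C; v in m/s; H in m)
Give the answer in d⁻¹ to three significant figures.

k_2 ≈ 0.0863 d⁻¹

k_2 = 5.32 × 0.253^0.67 / 5.64^1.85 = 5.32 × 0.3982 / 24.54 = 0.08632 d⁻¹.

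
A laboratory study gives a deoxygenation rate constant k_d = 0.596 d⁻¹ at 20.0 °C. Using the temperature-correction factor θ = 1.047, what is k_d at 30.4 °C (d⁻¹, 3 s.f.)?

k_d ≈ 0.961 d⁻¹

k_d(T₂) = k_d(T₁) · θ^(T₂−T₁) = 0.596 × 1.047^(30.4−20.0)
= 0.596 × 1.047^10.4 = 0.596 × 1.612 = 0.9609 d⁻¹.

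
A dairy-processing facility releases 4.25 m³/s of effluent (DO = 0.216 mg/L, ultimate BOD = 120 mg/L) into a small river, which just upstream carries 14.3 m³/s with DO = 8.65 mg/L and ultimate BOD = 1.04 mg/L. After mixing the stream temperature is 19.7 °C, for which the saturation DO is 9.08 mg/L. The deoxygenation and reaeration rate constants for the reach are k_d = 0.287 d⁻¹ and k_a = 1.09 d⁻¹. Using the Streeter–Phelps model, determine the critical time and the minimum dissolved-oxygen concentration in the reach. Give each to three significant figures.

t_c ≈ 1.33 d; minimum DO ≈ 3.99 mg/L

Mixed DO = (14.3×8.65 + 4.25×0.216)/(14.3+4.25) = 124.6/18.55 = 6.718 mg/L.
Mixed L₀ = (14.3×1.04 + 4.25×120)/(18.55) = 524.9/18.55 = 28.29 mg/L.
Initial deficit D₀ = C_s − DO₀ = 9.08 − 6.718 = 2.362 mg/L.
t_c = (1/0.8030) ln[(1.09/0.287)(1 − 2.362×0.8030/(0.287×28.29))] = 1.245 × ln(2.911) = 1.331 d.
D_c = (0.287/1.09) × 28.29 × e^(−0.287×1.331) = 0.2633 × 28.29 × 0.6826 = 5.085 mg/L.
Minimum DO = 9.08 − 5.085 = 3.995 mg/L.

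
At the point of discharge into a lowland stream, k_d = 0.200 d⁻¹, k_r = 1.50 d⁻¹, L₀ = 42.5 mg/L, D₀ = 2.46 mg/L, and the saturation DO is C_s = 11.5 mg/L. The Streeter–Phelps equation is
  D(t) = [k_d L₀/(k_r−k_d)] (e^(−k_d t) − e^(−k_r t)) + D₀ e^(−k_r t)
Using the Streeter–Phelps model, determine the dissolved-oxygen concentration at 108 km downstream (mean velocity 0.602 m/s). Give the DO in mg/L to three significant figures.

DO ≈ 7.36 mg/L

Travel time t = x/v = 108 km / (0.602 m/s) = 108000 m / 0.602 m/s = 179400 s = 2.076 d.
k_d L₀/(k_r−k_d) = 0.200×42.5/(1.50−0.200) = 8.500/1.300 = 6.538 mg/L.
e^(−k_d t) = e^(−0.200×2.076) = 0.6602; e^(−k_r t) = e^(−1.50×2.076) = 0.04440.
D = 6.538 × (0.6602 − 0.04440) + 2.46 × 0.04440 = 4.026 + 0.1092 = 4.135 mg/L.
DO = C_s − D = 11.5 − 4.135 = 7.365 mg/L.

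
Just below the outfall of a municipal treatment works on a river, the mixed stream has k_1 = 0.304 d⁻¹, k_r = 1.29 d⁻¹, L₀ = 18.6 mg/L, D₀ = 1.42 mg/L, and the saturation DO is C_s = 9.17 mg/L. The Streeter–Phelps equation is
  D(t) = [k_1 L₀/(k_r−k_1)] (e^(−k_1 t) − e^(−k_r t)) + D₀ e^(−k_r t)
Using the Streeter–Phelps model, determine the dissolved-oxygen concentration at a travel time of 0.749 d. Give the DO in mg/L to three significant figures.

DO ≈ 6.24 mg/L

k_1 L₀/(k_r−k_1) = 0.304×18.6/(1.29−0.304) = 5.654/0.9860 = 5.735 mg/L.
e^(−k_1 t) = e^(−0.304×0.7490) = 0.7964; e^(−k_r t) = e^(−1.29×0.7490) = 0.3805.
D = 5.735 × (0.7964 − 0.3805) + 1.42 × 0.3805 = 2.385 + 0.5403 = 2.925 mg/L.
DO = C_s − D = 9.17 − 2.925 = 6.245 mg/L.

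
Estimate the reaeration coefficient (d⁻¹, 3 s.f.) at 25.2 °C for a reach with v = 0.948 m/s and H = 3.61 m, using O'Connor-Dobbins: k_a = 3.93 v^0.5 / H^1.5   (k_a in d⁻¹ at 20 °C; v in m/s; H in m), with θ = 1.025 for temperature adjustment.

k_a(20) = 3.93 × 0.948^0.5 / 3.61^1.5 = 3.93 × 0.9737 / 6.859 = 0.5579 d⁻¹.
k_a(25.2) = 0.5579 × 1.025^(25.2−20) = 0.5579 × 1.137 = 0.6343 d⁻¹.

k_a ≈ 0.634 d⁻¹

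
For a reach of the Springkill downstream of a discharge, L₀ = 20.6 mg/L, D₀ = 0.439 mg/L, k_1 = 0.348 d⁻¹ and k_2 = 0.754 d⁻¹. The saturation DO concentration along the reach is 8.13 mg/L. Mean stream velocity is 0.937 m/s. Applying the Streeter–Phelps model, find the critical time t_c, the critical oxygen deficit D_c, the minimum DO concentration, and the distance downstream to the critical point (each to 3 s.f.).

At the critical point dD/dt = 0, so k_1 L₀ e^(−k_1 t) = k_2 D. Substituting D(t) from the Streeter–Phelps equation and solving for t gives
t_c = ln[(k_2/k_1)(1 − D₀(k_2−k_1)/(k_1 L₀))] / (k_2−k_1).
Here k_2−k_1 = 0.4060 d⁻¹ and 1 − D₀(k_2−k_1)/(k_1 L₀) = 1 − 0.439×0.4060/(0.348×20.6) = 0.9751, so
t_c = ln(2.167 × 0.9751) / 0.4060 = 0.7480 / 0.4060 = 1.842 d.
L(t_c) = L₀ e^(−k_1 t_c) = 20.6 × 0.5267 = 10.85 mg/L, and at the critical point k_2 D_c = k_1 L, so D_c = (0.348/0.754) × 10.85 = 5.008 mg/L.
Minimum DO = C_s − D_c = 8.13 − 5.008 = 3.122 mg/L.
x_c = v t_c = 0.937 m/s × 1.842 d × 86400 s/d = 149200 m ≈ 149 km.

t_c ≈ 1.84 d; D_c ≈ 5.01 mg/L; min DO ≈ 3.12 mg/L; x_c ≈ 149 km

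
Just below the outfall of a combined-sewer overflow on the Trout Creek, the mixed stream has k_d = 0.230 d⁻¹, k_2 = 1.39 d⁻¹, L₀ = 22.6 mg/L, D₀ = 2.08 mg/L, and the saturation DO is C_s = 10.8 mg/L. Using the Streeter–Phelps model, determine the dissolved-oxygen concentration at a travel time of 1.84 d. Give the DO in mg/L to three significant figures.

k_d L₀/(k_2−k_d) = 0.230×22.6/(1.39−0.230) = 5.198/1.160 = 4.481 mg/L.
e^(−k_d t) = e^(−0.230×1.840) = 0.6549; e^(−k_2 t) = e^(−1.39×1.840) = 0.07749.
D = 4.481 × (0.6549 − 0.07749) + 2.08 × 0.07749 = 2.588 + 0.1612 = 2.749 mg/L.
DO = C_s − D = 10.8 − 2.749 = 8.051 mg/L.

DO ≈ 8.05 mg/L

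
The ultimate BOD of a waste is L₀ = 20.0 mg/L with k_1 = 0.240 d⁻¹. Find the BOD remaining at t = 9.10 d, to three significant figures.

L ≈ 2.25 mg/L

L_t = L₀ e^(−k_1 t) = 20.0 × e^(−0.240×9.10) = 20.0 × 0.1126 = 2.252 mg/L.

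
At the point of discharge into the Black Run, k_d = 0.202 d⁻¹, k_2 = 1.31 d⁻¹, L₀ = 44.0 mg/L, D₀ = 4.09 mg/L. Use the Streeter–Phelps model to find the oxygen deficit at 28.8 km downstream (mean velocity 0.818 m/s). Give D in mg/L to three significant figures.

Travel time t = x/v = 28.8 km / (0.818 m/s) = 28800 m / 0.818 m/s = 35210 s = 0.4075 d.
k_d L₀/(k_2−k_d) = 0.202×44.0/(1.31−0.202) = 8.888/1.108 = 8.022 mg/L.
e^(−k_d t) = e^(−0.202×0.4075) = 0.9210; e^(−k_2 t) = e^(−1.31×0.4075) = 0.5864.
D = 8.022 × (0.9210 − 0.5864) + 4.09 × 0.5864 = 2.684 + 2.398 = 5.082 mg/L.

D ≈ 5.08 mg/L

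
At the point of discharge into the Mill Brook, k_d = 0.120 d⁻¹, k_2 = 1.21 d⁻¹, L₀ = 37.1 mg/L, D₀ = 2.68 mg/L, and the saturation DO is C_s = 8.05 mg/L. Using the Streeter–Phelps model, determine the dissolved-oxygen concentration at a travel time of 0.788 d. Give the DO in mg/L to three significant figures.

k_d L₀/(k_2−k_d) = 0.120×37.1/(1.21−0.120) = 4.452/1.090 = 4.084 mg/L.
e^(−k_d t) = e^(−0.120×0.7880) = 0.9098; e^(−k_2 t) = e^(−1.21×0.7880) = 0.3854.
D = 4.084 × (0.9098 − 0.3854) + 2.68 × 0.3854 = 2.142 + 1.033 = 3.175 mg/L.
DO = C_s − D = 8.05 − 3.175 = 4.875 mg/L.

DO ≈ 4.88 mg/L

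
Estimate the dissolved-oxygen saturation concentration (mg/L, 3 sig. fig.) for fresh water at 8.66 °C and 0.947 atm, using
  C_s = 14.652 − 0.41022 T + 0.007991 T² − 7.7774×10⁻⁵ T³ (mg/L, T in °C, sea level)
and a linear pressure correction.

C_s ≈ 11.0 mg/L

At sea level: C_s = 14.652 − 0.41022×8.66 + 0.007991×8.66² − 7.7774×10⁻⁵×8.66³ = 11.65 mg/L.
Pressure correction: C_s' = 11.65 × 0.947 = 11.03 mg/L.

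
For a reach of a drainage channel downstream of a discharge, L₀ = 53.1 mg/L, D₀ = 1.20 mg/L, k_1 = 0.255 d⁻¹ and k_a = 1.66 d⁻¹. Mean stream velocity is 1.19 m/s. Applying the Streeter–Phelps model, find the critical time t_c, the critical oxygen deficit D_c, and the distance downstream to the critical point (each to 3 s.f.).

t_c ≈ 1.24 d; D_c ≈ 5.95 mg/L; x_c ≈ 127 km

With k_a/k_1 = 6.510 and 1 − D₀(k_a−k_1)/(k_1 L₀) = 0.8755,
t_c = ln(6.510 × 0.8755) / (1.66 − 0.255) = ln(5.699) / 1.405 = 1.740/1.405 = 1.239 d.
D_c = (k_1/k_a) L₀ e^(−k_1 t_c) = (0.255/1.66) × 53.1 × e^(−0.255×1.239) = 0.1536 × 53.1 × 0.7292 = 5.948 mg/L.
x_c = v t_c = 1.19 m/s × 1.239 d × 86400 s/d = 127400 m ≈ 127 km.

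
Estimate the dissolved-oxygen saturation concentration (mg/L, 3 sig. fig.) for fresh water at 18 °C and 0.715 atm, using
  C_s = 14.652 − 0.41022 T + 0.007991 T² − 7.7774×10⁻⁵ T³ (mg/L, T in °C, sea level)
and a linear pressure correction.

At sea level: C_s = 14.652 − 0.41022×18 + 0.007991×18² − 7.7774×10⁻⁵×18³ = 9.404 mg/L.
Pressure correction: C_s' = 9.404 × 0.715 = 6.724 mg/L.

C_s ≈ 6.72 mg/L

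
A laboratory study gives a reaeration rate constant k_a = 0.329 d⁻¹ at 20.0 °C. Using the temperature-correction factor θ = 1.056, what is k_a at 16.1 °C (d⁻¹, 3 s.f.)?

k_a(T₂) = k_a(T₁) · θ^(T₂−T₁) = 0.329 × 1.056^(16.1−20.0)
= 0.329 × 1.056^-3.90 = 0.329 × 0.8086 = 0.2660 d⁻¹.

k_a ≈ 0.266 d⁻¹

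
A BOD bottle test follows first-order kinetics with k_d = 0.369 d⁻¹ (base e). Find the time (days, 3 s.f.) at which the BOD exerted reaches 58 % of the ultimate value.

t ≈ 2.35 d

y/L₀ = 1 − e^(−k_d t) = 0.58 ⇒ e^(−k_d t) = 0.420
t = −ln(0.420) / 0.369 = 0.8675 / 0.369 = 2.351 d.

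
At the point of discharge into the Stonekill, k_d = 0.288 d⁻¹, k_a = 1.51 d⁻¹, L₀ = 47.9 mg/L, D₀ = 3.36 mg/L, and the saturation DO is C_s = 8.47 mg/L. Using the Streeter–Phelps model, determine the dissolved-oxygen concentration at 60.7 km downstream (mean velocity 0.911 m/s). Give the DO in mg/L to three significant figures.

DO ≈ 1.90 mg/L

Travel time t = x/v = 60.7 km / (0.911 m/s) = 60700 m / 0.911 m/s = 66630 s = 0.7712 d.
k_d L₀/(k_a−k_d) = 0.288×47.9/(1.51−0.288) = 13.80/1.222 = 11.29 mg/L.
e^(−k_d t) = e^(−0.288×0.7712) = 0.8008; e^(−k_a t) = e^(−1.51×0.7712) = 0.3121.
D = 11.29 × (0.8008 − 0.3121) + 3.36 × 0.3121 = 5.518 + 1.049 = 6.566 mg/L.
DO = C_s − D = 8.47 − 6.566 = 1.904 mg/L.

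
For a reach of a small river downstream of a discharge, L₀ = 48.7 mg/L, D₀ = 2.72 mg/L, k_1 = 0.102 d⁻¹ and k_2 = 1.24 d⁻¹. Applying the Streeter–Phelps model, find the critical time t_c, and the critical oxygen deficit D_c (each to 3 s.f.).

t_c ≈ 1.34 d; D_c ≈ 3.50 mg/L

With k_2/k_1 = 12.16 and 1 − D₀(k_2−k_1)/(k_1 L₀) = 0.3769,
t_c = ln(12.16 × 0.3769) / (1.24 − 0.102) = ln(4.581) / 1.138 = 1.522/1.138 = 1.337 d.
L(t_c) = L₀ e^(−k_1 t_c) = 48.7 × 0.8725 = 42.49 mg/L, and at the critical point k_2 D_c = k_1 L, so D_c = (0.102/1.24) × 42.49 = 3.495 mg/L.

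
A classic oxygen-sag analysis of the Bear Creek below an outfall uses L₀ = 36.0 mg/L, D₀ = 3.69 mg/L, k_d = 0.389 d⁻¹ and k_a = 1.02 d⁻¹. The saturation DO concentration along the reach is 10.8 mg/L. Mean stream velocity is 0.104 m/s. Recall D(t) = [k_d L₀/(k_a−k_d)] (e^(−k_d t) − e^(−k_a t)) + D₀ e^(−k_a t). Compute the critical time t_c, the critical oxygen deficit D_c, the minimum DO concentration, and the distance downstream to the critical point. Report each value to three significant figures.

t_c ≈ 1.24 d; D_c ≈ 8.48 mg/L; min DO ≈ 2.32 mg/L; x_c ≈ 11.1 km

t_c = [1/(k_a−k_d)] ln[(k_a/k_d)(1 − D₀(k_a−k_d)/(k_d L₀))]
= [1/(1.02−0.389)] ln[(1.02/0.389)(1 − 3.69×0.6310/(0.389×36.0))]
= (1/0.6310) ln[2.622 × 0.8337] = 1.585 × ln(2.186) = 1.585 × 0.7821 = 1.240 d.
D_c = (k_d/k_a) L₀ e^(−k_d t_c) = (0.389/1.02) × 36.0 × e^(−0.389×1.240) = 0.3814 × 36.0 × 0.6174 = 8.477 mg/L.
Minimum DO = C_s − D_c = 10.8 − 8.477 = 2.323 mg/L.
x_c = v t_c = 0.104 m/s × 1.240 d × 86400 s/d = 11140 m ≈ 11.1 km.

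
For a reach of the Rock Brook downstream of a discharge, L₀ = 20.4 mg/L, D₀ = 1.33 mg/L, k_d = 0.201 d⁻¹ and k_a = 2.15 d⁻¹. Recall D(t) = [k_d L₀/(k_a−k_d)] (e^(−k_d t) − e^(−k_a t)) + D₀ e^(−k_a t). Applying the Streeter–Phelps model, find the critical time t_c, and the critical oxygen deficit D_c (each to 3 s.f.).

With k_a/k_d = 10.70 and 1 − D₀(k_a−k_d)/(k_d L₀) = 0.3678,
t_c = ln(10.70 × 0.3678) / (2.15 − 0.201) = ln(3.934) / 1.949 = 1.370/1.949 = 0.7028 d.
L(t_c) = L₀ e^(−k_d t_c) = 20.4 × 0.8683 = 17.71 mg/L, and at the critical point k_a D_c = k_d L, so D_c = (0.201/2.15) × 17.71 = 1.656 mg/L.

t_c ≈ 0.703 d; D_c ≈ 1.66 mg/L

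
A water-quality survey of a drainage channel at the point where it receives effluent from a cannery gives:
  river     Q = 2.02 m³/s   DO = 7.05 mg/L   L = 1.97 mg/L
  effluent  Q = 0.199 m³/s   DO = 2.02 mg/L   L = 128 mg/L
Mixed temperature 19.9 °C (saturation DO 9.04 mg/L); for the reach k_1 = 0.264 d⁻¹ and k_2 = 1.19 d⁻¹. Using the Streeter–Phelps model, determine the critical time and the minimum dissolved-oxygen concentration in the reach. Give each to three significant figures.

t_c ≈ 0.507 d; minimum DO ≈ 6.46 mg/L

Mixed DO = (2.02×7.05 + 0.199×2.02)/(2.02+0.199) = 14.64/2.219 = 6.599 mg/L.
Mixed L₀ = (2.02×1.97 + 0.199×128)/(2.219) = 29.45/2.219 = 13.27 mg/L.
Initial deficit D₀ = C_s − DO₀ = 9.04 − 6.599 = 2.441 mg/L.
t_c = (1/0.9260) ln[(1.19/0.264)(1 − 2.441×0.9260/(0.264×13.27))] = 1.080 × ln(1.600) = 0.5073 d.
D_c = (0.264/1.19) × 13.27 × e^(−0.264×0.5073) = 0.2218 × 13.27 × 0.8746 = 2.575 mg/L.
Minimum DO = 9.04 − 2.575 = 6.465 mg/L.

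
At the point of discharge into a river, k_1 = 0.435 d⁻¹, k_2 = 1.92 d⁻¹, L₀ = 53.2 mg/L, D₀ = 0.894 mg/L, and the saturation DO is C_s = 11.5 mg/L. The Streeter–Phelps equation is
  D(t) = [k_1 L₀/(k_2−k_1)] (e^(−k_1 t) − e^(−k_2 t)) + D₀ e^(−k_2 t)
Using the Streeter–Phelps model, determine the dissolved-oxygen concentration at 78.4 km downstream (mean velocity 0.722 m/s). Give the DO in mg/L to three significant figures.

DO ≈ 3.79 mg/L

Travel time t = x/v = 78.4 km / (0.722 m/s) = 78400 m / 0.722 m/s = 108600 s = 1.257 d.
k_1 L₀/(k_2−k_1) = 0.435×53.2/(1.92−0.435) = 23.14/1.485 = 15.58 mg/L.
e^(−k_1 t) = e^(−0.435×1.257) = 0.5789; e^(−k_2 t) = e^(−1.92×1.257) = 0.08954.
D = 15.58 × (0.5789 − 0.08954) + 0.894 × 0.08954 = 7.625 + 0.08005 = 7.705 mg/L.
DO = C_s − D = 11.5 − 7.705 = 3.795 mg/L.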